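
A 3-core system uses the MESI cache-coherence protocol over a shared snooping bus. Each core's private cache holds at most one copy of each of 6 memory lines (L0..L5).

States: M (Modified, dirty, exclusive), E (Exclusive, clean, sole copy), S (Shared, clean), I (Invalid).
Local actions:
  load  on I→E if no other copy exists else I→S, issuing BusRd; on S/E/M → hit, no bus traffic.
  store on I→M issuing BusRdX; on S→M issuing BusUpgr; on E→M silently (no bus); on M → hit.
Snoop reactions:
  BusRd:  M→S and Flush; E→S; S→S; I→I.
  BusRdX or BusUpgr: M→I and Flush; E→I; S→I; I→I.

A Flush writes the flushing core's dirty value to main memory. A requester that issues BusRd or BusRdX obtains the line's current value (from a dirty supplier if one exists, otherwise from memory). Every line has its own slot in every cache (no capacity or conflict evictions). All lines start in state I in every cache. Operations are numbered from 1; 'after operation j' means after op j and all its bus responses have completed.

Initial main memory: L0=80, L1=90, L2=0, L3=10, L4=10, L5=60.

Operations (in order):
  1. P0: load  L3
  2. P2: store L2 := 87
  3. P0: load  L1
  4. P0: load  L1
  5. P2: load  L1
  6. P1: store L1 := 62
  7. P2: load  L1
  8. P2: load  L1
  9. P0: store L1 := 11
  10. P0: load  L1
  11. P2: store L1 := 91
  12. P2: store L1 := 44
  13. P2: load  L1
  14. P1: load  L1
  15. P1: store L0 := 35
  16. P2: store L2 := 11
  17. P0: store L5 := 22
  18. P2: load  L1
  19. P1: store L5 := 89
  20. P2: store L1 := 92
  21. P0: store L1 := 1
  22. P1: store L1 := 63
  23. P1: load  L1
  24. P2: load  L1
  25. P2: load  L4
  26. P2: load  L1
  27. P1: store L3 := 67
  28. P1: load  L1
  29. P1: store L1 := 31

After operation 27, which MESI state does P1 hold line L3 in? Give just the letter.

state = M

  op1 P0: load  L3 → E/I/I on L3; bus BusRd; mem=10
  op2 P2: store L2 := 87 → I/I/M on L2; bus BusRdX; mem=0
  op3 P0: load  L1 → E/I/I on L1; bus BusRd; mem=90
  op4 P0: load  L1 → E/I/I on L1; bus (none); mem=90
  op5 P2: load  L1 → S/I/S on L1; bus BusRd; mem=90
  op6 P1: store L1 := 62 → I/M/I on L1; bus BusRdX; mem=90
  op7 P2: load  L1 → I/S/S on L1; bus BusRd Flush; mem=62
  op8 P2: load  L1 → I/S/S on L1; bus (none); mem=62
  op9 P0: store L1 := 11 → M/I/I on L1; bus BusRdX; mem=62
  op10 P0: load  L1 → M/I/I on L1; bus (none); mem=62
  op11 P2: store L1 := 91 → I/I/M on L1; bus BusRdX Flush; mem=11
  op12 P2: store L1 := 44 → I/I/M on L1; bus (none); mem=11
  op13 P2: load  L1 → I/I/M on L1; bus (none); mem=11
  op14 P1: load  L1 → I/S/S on L1; bus BusRd Flush; mem=44
  op15 P1: store L0 := 35 → I/M/I on L0; bus BusRdX; mem=80
  op16 P2: store L2 := 11 → I/I/M on L2; bus (none); mem=0
  op17 P0: store L5 := 22 → M/I/I on L5; bus BusRdX; mem=60
  op18 P2: load  L1 → I/S/S on L1; bus (none); mem=44
  op19 P1: store L5 := 89 → I/M/I on L5; bus BusRdX Flush; mem=22
  op20 P2: store L1 := 92 → I/I/M on L1; bus BusUpgr; mem=44
  op21 P0: store L1 := 1 → M/I/I on L1; bus BusRdX Flush; mem=92
  op22 P1: store L1 := 63 → I/M/I on L1; bus BusRdX Flush; mem=1
  op23 P1: load  L1 → I/M/I on L1; bus (none); mem=1
  op24 P2: load  L1 → I/S/S on L1; bus BusRd Flush; mem=63
  op25 P2: load  L4 → I/I/E on L4; bus BusRd; mem=10
  op26 P2: load  L1 → I/S/S on L1; bus (none); mem=63
  op27 P1: store L3 := 67 → I/M/I on L3; bus BusRdX; mem=10
  op28 P1: load  L1 → I/S/S on L1; bus (none); mem=63
  op29 P1: store L1 := 31 → I/M/I on L1; bus BusUpgr; mem=63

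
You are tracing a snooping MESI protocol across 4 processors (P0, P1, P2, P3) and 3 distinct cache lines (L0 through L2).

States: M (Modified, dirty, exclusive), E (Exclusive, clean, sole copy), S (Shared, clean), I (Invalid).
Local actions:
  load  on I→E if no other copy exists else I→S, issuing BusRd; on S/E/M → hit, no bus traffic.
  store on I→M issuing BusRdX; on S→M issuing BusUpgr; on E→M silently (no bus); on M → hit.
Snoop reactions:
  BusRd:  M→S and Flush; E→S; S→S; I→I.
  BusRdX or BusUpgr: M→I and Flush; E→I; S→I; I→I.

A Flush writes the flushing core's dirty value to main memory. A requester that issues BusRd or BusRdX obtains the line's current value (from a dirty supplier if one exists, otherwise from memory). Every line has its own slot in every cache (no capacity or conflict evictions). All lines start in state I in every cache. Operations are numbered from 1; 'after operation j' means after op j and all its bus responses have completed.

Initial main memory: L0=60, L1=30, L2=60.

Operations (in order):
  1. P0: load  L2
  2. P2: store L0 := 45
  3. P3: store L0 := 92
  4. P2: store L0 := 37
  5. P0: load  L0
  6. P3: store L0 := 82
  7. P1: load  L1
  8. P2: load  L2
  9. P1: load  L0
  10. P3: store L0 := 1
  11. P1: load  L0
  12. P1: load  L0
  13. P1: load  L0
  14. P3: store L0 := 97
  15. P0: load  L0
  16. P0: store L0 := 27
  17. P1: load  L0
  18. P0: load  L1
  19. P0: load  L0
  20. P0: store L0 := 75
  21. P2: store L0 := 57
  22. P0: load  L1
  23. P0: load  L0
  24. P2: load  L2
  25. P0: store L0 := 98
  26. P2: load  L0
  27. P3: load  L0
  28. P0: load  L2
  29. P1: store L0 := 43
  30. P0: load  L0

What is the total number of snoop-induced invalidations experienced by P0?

invalidations = 3

[1] P0: load  L2 | P0:E(60), P1:I, P2:I, P3:I | bus: BusRd
[2] P2: store L0 := 45 | P0:I, P1:I, P2:M(45), P3:I | bus: BusRdX
[3] P3: store L0 := 92 | P0:I, P1:I, P2:I, P3:M(92) | bus: BusRdX,Flush
[4] P2: store L0 := 37 | P0:I, P1:I, P2:M(37), P3:I | bus: BusRdX,Flush
[5] P0: load  L0 | P0:S(37), P1:I, P2:S(37), P3:I | bus: BusRd,Flush
[6] P3: store L0 := 82 | P0:I, P1:I, P2:I, P3:M(82) | bus: BusRdX
[7] P1: load  L1 | P0:I, P1:E(30), P2:I, P3:I | bus: BusRd
[8] P2: load  L2 | P0:S(60), P1:I, P2:S(60), P3:I | bus: BusRd
[9] P1: load  L0 | P0:I, P1:S(82), P2:I, P3:S(82) | bus: BusRd,Flush
[10] P3: store L0 := 1 | P0:I, P1:I, P2:I, P3:M(1) | bus: BusUpgr
[11] P1: load  L0 | P0:I, P1:S(1), P2:I, P3:S(1) | bus: BusRd,Flush
[12] P1: load  L0 | P0:I, P1:S(1), P2:I, P3:S(1) | bus: none
[13] P1: load  L0 | P0:I, P1:S(1), P2:I, P3:S(1) | bus: none
[14] P3: store L0 := 97 | P0:I, P1:I, P2:I, P3:M(97) | bus: BusUpgr
[15] P0: load  L0 | P0:S(97), P1:I, P2:I, P3:S(97) | bus: BusRd,Flush
[16] P0: store L0 := 27 | P0:M(27), P1:I, P2:I, P3:I | bus: BusUpgr
[17] P1: load  L0 | P0:S(27), P1:S(27), P2:I, P3:I | bus: BusRd,Flush
[18] P0: load  L1 | P0:S(30), P1:S(30), P2:I, P3:I | bus: BusRd
[19] P0: load  L0 | P0:S(27), P1:S(27), P2:I, P3:I | bus: none
[20] P0: store L0 := 75 | P0:M(75), P1:I, P2:I, P3:I | bus: BusUpgr
[21] P2: store L0 := 57 | P0:I, P1:I, P2:M(57), P3:I | bus: BusRdX,Flush
[22] P0: load  L1 | P0:S(30), P1:S(30), P2:I, P3:I | bus: none
[23] P0: load  L0 | P0:S(57), P1:I, P2:S(57), P3:I | bus: BusRd,Flush
[24] P2: load  L2 | P0:S(60), P1:I, P2:S(60), P3:I | bus: none
[25] P0: store L0 := 98 | P0:M(98), P1:I, P2:I, P3:I | bus: BusUpgr
[26] P2: load  L0 | P0:S(98), P1:I, P2:S(98), P3:I | bus: BusRd,Flush
[27] P3: load  L0 | P0:S(98), P1:I, P2:S(98), P3:S(98) | bus: BusRd
[28] P0: load  L2 | P0:S(60), P1:I, P2:S(60), P3:I | bus: none
[29] P1: store L0 := 43 | P0:I, P1:M(43), P2:I, P3:I | bus: BusRdX
[30] P0: load  L0 | P0:S(43), P1:S(43), P2:I, P3:I | bus: BusRd,Flush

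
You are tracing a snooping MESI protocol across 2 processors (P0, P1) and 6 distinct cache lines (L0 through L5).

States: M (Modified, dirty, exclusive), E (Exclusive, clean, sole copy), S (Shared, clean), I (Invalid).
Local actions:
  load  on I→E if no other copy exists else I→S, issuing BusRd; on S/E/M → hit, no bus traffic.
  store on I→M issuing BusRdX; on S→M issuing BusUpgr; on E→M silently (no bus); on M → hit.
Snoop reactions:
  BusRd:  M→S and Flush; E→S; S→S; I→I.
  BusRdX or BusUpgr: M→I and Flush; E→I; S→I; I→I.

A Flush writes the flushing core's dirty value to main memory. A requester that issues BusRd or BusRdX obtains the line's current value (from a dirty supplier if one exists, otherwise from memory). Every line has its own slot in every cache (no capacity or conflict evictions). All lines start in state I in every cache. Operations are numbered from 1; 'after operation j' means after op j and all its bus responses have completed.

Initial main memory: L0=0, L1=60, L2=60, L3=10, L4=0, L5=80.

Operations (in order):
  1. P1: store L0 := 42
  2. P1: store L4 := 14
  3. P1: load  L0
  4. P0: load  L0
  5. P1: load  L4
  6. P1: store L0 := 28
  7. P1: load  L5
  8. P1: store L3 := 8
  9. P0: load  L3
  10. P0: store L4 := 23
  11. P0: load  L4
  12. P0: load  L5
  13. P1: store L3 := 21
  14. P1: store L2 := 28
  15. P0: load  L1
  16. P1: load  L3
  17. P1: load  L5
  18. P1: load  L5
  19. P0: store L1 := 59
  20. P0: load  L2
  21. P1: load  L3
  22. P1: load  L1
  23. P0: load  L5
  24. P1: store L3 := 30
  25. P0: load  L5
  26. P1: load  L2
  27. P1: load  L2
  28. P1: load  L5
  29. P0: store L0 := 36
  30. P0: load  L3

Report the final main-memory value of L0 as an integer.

step 1: P1: store L0 := 42  ⟶  IM  (L0)  txn=BusRdX  M[L0]=0
step 2: P1: store L4 := 14  ⟶  IM  (L4)  txn=BusRdX  M[L4]=0
step 3: P1: load  L0  ⟶  IM  (L0)  txn=∅  M[L0]=0
step 4: P0: load  L0  ⟶  SS  (L0)  txn=BusRd+Flush  M[L0]=42
step 5: P1: load  L4  ⟶  IM  (L4)  txn=∅  M[L4]=0
step 6: P1: store L0 := 28  ⟶  IM  (L0)  txn=BusUpgr  M[L0]=42
step 7: P1: load  L5  ⟶  IE  (L5)  txn=BusRd  M[L5]=80
step 8: P1: store L3 := 8  ⟶  IM  (L3)  txn=BusRdX  M[L3]=10
step 9: P0: load  L3  ⟶  SS  (L3)  txn=BusRd+Flush  M[L3]=8
step 10: P0: store L4 := 23  ⟶  MI  (L4)  txn=BusRdX+Flush  M[L4]=14
step 11: P0: load  L4  ⟶  MI  (L4)  txn=∅  M[L4]=14
step 12: P0: load  L5  ⟶  SS  (L5)  txn=BusRd  M[L5]=80
step 13: P1: store L3 := 21  ⟶  IM  (L3)  txn=BusUpgr  M[L3]=8
step 14: P1: store L2 := 28  ⟶  IM  (L2)  txn=BusRdX  M[L2]=60
step 15: P0: load  L1  ⟶  EI  (L1)  txn=BusRd  M[L1]=60
step 16: P1: load  L3  ⟶  IM  (L3)  txn=∅  M[L3]=8
step 17: P1: load  L5  ⟶  SS  (L5)  txn=∅  M[L5]=80
step 18: P1: load  L5  ⟶  SS  (L5)  txn=∅  M[L5]=80
step 19: P0: store L1 := 59  ⟶  MI  (L1)  txn=∅  M[L1]=60
step 20: P0: load  L2  ⟶  SS  (L2)  txn=BusRd+Flush  M[L2]=28
step 21: P1: load  L3  ⟶  IM  (L3)  txn=∅  M[L3]=8
step 22: P1: load  L1  ⟶  SS  (L1)  txn=BusRd+Flush  M[L1]=59
step 23: P0: load  L5  ⟶  SS  (L5)  txn=∅  M[L5]=80
step 24: P1: store L3 := 30  ⟶  IM  (L3)  txn=∅  M[L3]=8
step 25: P0: load  L5  ⟶  SS  (L5)  txn=∅  M[L5]=80
step 26: P1: load  L2  ⟶  SS  (L2)  txn=∅  M[L2]=28
step 27: P1: load  L2  ⟶  SS  (L2)  txn=∅  M[L2]=28
step 28: P1: load  L5  ⟶  SS  (L5)  txn=∅  M[L5]=80
step 29: P0: store L0 := 36  ⟶  MI  (L0)  txn=BusRdX+Flush  M[L0]=28
step 30: P0: load  L3  ⟶  SS  (L3)  txn=BusRd+Flush  M[L3]=30

memory[L0] = 28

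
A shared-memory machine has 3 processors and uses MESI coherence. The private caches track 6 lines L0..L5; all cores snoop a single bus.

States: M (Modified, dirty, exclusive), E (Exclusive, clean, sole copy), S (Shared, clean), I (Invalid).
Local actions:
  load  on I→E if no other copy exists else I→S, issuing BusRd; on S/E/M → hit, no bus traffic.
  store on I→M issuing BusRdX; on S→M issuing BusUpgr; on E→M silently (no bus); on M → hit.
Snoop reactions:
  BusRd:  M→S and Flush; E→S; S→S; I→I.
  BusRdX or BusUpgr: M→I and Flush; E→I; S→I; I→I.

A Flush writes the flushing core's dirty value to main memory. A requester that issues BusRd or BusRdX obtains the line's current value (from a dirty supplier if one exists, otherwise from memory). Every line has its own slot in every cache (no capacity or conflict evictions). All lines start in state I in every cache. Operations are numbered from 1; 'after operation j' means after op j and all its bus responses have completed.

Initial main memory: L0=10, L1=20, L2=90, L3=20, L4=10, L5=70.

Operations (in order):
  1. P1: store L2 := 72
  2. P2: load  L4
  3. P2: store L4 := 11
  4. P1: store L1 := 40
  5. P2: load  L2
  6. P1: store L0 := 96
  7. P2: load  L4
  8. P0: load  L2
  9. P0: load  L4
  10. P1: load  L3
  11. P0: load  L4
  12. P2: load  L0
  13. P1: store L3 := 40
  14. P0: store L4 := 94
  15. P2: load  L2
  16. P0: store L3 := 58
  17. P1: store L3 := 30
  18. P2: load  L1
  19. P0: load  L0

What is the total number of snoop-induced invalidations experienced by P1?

invalidations = 1

[1] P1: store L2 := 72 | P0:I, P1:M(72), P2:I | bus: BusRdX
[2] P2: load  L4 | P0:I, P1:I, P2:E(10) | bus: BusRd
[3] P2: store L4 := 11 | P0:I, P1:I, P2:M(11) | bus: none
[4] P1: store L1 := 40 | P0:I, P1:M(40), P2:I | bus: BusRdX
[5] P2: load  L2 | P0:I, P1:S(72), P2:S(72) | bus: BusRd,Flush
[6] P1: store L0 := 96 | P0:I, P1:M(96), P2:I | bus: BusRdX
[7] P2: load  L4 | P0:I, P1:I, P2:M(11) | bus: none
[8] P0: load  L2 | P0:S(72), P1:S(72), P2:S(72) | bus: BusRd
[9] P0: load  L4 | P0:S(11), P1:I, P2:S(11) | bus: BusRd,Flush
[10] P1: load  L3 | P0:I, P1:E(20), P2:I | bus: BusRd
[11] P0: load  L4 | P0:S(11), P1:I, P2:S(11) | bus: none
[12] P2: load  L0 | P0:I, P1:S(96), P2:S(96) | bus: BusRd,Flush
[13] P1: store L3 := 40 | P0:I, P1:M(40), P2:I | bus: none
[14] P0: store L4 := 94 | P0:M(94), P1:I, P2:I | bus: BusUpgr
[15] P2: load  L2 | P0:S(72), P1:S(72), P2:S(72) | bus: none
[16] P0: store L3 := 58 | P0:M(58), P1:I, P2:I | bus: BusRdX,Flush
[17] P1: store L3 := 30 | P0:I, P1:M(30), P2:I | bus: BusRdX,Flush
[18] P2: load  L1 | P0:I, P1:S(40), P2:S(40) | bus: BusRd,Flush
[19] P0: load  L0 | P0:S(96), P1:S(96), P2:S(96) | bus: BusRd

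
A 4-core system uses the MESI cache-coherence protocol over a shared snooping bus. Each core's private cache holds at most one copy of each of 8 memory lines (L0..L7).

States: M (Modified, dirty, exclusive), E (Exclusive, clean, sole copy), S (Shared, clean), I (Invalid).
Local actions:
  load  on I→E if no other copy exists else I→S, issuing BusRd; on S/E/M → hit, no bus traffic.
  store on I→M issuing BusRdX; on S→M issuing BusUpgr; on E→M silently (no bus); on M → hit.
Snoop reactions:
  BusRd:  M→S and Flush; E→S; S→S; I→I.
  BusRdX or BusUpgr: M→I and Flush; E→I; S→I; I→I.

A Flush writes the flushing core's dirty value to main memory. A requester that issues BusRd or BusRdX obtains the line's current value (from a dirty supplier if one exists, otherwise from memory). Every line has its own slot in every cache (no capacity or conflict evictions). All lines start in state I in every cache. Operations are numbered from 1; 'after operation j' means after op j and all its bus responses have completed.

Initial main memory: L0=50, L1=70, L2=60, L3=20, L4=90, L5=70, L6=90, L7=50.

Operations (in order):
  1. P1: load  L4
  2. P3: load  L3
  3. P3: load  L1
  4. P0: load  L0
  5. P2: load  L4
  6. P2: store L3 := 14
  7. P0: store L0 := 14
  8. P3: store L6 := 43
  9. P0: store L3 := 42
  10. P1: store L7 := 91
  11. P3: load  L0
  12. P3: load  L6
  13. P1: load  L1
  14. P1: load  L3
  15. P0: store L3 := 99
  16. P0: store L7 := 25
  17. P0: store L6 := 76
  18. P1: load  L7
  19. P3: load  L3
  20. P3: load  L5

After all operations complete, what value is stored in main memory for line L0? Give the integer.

memory[L0] = 14

[1] P1: load  L4 | P0:I, P1:E(90), P2:I, P3:I | bus: BusRd
[2] P3: load  L3 | P0:I, P1:I, P2:I, P3:E(20) | bus: BusRd
[3] P3: load  L1 | P0:I, P1:I, P2:I, P3:E(70) | bus: BusRd
[4] P0: load  L0 | P0:E(50), P1:I, P2:I, P3:I | bus: BusRd
[5] P2: load  L4 | P0:I, P1:S(90), P2:S(90), P3:I | bus: BusRd
[6] P2: store L3 := 14 | P0:I, P1:I, P2:M(14), P3:I | bus: BusRdX
[7] P0: store L0 := 14 | P0:M(14), P1:I, P2:I, P3:I | bus: none
[8] P3: store L6 := 43 | P0:I, P1:I, P2:I, P3:M(43) | bus: BusRdX
[9] P0: store L3 := 42 | P0:M(42), P1:I, P2:I, P3:I | bus: BusRdX,Flush
[10] P1: store L7 := 91 | P0:I, P1:M(91), P2:I, P3:I | bus: BusRdX
[11] P3: load  L0 | P0:S(14), P1:I, P2:I, P3:S(14) | bus: BusRd,Flush
[12] P3: load  L6 | P0:I, P1:I, P2:I, P3:M(43) | bus: none
[13] P1: load  L1 | P0:I, P1:S(70), P2:I, P3:S(70) | bus: BusRd
[14] P1: load  L3 | P0:S(42), P1:S(42), P2:I, P3:I | bus: BusRd,Flush
[15] P0: store L3 := 99 | P0:M(99), P1:I, P2:I, P3:I | bus: BusUpgr
[16] P0: store L7 := 25 | P0:M(25), P1:I, P2:I, P3:I | bus: BusRdX,Flush
[17] P0: store L6 := 76 | P0:M(76), P1:I, P2:I, P3:I | bus: BusRdX,Flush
[18] P1: load  L7 | P0:S(25), P1:S(25), P2:I, P3:I | bus: BusRd,Flush
[19] P3: load  L3 | P0:S(99), P1:I, P2:I, P3:S(99) | bus: BusRd,Flush
[20] P3: load  L5 | P0:I, P1:I, P2:I, P3:E(70) | bus: BusRd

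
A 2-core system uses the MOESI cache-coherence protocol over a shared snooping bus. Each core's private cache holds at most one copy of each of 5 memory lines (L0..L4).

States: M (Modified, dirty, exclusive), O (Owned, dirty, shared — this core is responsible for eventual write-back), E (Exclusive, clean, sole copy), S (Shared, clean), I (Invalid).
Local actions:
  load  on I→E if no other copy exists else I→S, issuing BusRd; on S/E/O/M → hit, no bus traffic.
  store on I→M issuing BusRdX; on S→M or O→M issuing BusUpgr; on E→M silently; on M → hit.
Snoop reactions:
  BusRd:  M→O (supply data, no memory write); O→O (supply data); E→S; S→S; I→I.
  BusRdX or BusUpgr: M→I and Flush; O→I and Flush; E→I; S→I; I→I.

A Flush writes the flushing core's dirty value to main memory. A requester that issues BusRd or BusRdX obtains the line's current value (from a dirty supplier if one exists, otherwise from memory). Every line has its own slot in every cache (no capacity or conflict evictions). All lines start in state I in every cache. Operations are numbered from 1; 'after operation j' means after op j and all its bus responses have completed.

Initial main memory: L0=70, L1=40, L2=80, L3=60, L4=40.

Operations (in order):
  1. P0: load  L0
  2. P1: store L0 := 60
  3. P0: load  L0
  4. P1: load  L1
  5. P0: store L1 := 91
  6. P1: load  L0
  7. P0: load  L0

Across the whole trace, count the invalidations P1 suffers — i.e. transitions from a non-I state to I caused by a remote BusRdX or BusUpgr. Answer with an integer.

invalidations = 1

  op1 P0: load  L0 → E/I on L0; bus BusRd; mem=70
  op2 P1: store L0 := 60 → I/M on L0; bus BusRdX; mem=70
  op3 P0: load  L0 → S/O on L0; bus BusRd; mem=70
  op4 P1: load  L1 → I/E on L1; bus BusRd; mem=40
  op5 P0: store L1 := 91 → M/I on L1; bus BusRdX; mem=40
  op6 P1: load  L0 → S/O on L0; bus (none); mem=70
  op7 P0: load  L0 → S/O on L0; bus (none); mem=70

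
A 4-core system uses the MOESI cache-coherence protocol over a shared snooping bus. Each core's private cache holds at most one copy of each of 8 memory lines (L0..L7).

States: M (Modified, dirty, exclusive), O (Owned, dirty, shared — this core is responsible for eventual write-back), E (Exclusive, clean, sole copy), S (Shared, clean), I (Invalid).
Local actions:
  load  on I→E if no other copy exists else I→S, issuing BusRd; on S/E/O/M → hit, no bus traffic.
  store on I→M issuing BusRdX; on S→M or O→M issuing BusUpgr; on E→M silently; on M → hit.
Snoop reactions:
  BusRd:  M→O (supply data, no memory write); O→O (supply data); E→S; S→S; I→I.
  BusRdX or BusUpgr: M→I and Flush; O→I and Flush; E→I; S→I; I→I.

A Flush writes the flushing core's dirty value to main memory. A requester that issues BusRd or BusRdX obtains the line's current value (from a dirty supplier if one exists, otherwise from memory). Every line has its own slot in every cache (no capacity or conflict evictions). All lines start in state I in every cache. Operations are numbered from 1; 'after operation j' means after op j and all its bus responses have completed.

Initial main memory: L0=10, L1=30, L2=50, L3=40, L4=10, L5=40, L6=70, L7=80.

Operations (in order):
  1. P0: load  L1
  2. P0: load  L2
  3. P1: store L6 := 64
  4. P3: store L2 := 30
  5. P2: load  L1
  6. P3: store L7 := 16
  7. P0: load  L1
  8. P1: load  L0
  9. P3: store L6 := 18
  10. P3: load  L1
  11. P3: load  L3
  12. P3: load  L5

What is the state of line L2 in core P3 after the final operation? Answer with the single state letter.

1. P0: load  L1  bus=[BusRd]  L1: P0=E P1=I P2=I P3=I  mem[L1]=30
2. P0: load  L2  bus=[BusRd]  L2: P0=E P1=I P2=I P3=I  mem[L2]=50
3. P1: store L6 := 64  bus=[BusRdX]  L6: P0=I P1=M P2=I P3=I  mem[L6]=70
4. P3: store L2 := 30  bus=[BusRdX]  L2: P0=I P1=I P2=I P3=M  mem[L2]=50
5. P2: load  L1  bus=[BusRd]  L1: P0=S P1=I P2=S P3=I  mem[L1]=30
6. P3: store L7 := 16  bus=[BusRdX]  L7: P0=I P1=I P2=I P3=M  mem[L7]=80
7. P0: load  L1  bus=[-]  L1: P0=S P1=I P2=S P3=I  mem[L1]=30
8. P1: load  L0  bus=[BusRd]  L0: P0=I P1=E P2=I P3=I  mem[L0]=10
9. P3: store L6 := 18  bus=[BusRdX,Flush]  L6: P0=I P1=I P2=I P3=M  mem[L6]=64
10. P3: load  L1  bus=[BusRd]  L1: P0=S P1=I P2=S P3=S  mem[L1]=30
11. P3: load  L3  bus=[BusRd]  L3: P0=I P1=I P2=I P3=E  mem[L3]=40
12. P3: load  L5  bus=[BusRd]  L5: P0=I P1=I P2=I P3=E  mem[L5]=40

state = M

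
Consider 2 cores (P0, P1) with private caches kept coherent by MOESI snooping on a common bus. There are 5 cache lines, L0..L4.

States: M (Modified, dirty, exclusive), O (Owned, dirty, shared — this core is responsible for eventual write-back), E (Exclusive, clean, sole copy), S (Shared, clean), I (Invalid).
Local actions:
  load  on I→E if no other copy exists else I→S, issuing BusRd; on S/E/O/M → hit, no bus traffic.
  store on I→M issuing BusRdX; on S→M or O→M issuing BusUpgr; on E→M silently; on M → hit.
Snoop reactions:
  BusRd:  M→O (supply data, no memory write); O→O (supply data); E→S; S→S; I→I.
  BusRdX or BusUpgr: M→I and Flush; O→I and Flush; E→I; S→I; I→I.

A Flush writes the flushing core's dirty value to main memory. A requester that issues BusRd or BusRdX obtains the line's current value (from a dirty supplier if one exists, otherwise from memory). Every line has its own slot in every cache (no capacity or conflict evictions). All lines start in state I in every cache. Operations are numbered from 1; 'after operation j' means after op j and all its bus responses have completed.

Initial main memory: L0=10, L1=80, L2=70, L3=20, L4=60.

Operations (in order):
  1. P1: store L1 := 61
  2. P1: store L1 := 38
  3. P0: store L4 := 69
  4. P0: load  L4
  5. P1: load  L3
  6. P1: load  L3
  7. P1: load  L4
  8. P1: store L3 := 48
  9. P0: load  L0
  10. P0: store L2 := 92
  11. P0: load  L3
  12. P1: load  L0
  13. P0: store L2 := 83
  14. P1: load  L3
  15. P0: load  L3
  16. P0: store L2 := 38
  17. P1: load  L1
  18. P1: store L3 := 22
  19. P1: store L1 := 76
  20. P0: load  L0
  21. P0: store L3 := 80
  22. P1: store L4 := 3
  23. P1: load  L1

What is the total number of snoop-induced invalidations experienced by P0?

invalidations = 2

  op1 P1: store L1 := 61 → I/M on L1; bus BusRdX; mem=80
  op2 P1: store L1 := 38 → I/M on L1; bus (none); mem=80
  op3 P0: store L4 := 69 → M/I on L4; bus BusRdX; mem=60
  op4 P0: load  L4 → M/I on L4; bus (none); mem=60
  op5 P1: load  L3 → I/E on L3; bus BusRd; mem=20
  op6 P1: load  L3 → I/E on L3; bus (none); mem=20
  op7 P1: load  L4 → O/S on L4; bus BusRd; mem=60
  op8 P1: store L3 := 48 → I/M on L3; bus (none); mem=20
  op9 P0: load  L0 → E/I on L0; bus BusRd; mem=10
  op10 P0: store L2 := 92 → M/I on L2; bus BusRdX; mem=70
  op11 P0: load  L3 → S/O on L3; bus BusRd; mem=20
  op12 P1: load  L0 → S/S on L0; bus BusRd; mem=10
  op13 P0: store L2 := 83 → M/I on L2; bus (none); mem=70
  op14 P1: load  L3 → S/O on L3; bus (none); mem=20
  op15 P0: load  L3 → S/O on L3; bus (none); mem=20
  op16 P0: store L2 := 38 → M/I on L2; bus (none); mem=70
  op17 P1: load  L1 → I/M on L1; bus (none); mem=80
  op18 P1: store L3 := 22 → I/M on L3; bus BusUpgr; mem=20
  op19 P1: store L1 := 76 → I/M on L1; bus (none); mem=80
  op20 P0: load  L0 → S/S on L0; bus (none); mem=10
  op21 P0: store L3 := 80 → M/I on L3; bus BusRdX Flush; mem=22
  op22 P1: store L4 := 3 → I/M on L4; bus BusUpgr Flush; mem=69
  op23 P1: load  L1 → I/M on L1; bus (none); mem=80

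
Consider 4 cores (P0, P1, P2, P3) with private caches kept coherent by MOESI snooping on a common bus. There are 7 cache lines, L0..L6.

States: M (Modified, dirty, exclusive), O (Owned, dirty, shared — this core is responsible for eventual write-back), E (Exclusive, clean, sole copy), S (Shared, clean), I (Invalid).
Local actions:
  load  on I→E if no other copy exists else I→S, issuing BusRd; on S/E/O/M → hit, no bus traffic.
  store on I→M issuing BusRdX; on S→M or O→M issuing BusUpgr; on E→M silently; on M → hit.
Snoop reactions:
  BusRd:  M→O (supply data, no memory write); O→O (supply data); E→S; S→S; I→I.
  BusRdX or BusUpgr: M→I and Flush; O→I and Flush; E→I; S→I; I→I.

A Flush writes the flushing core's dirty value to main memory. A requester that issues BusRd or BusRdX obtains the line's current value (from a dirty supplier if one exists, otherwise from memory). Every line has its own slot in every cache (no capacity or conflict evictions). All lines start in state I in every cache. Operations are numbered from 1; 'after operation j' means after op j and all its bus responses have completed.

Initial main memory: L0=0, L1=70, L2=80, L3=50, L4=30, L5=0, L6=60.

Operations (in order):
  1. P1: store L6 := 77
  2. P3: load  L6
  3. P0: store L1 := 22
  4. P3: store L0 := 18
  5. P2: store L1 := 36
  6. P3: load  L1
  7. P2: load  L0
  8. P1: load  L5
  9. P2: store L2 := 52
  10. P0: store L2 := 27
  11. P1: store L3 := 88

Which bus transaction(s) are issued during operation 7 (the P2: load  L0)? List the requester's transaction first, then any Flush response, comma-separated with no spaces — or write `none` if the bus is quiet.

[1] P1: store L6 := 77 | P0:I, P1:M(77), P2:I, P3:I | bus: BusRdX
[2] P3: load  L6 | P0:I, P1:O(77), P2:I, P3:S(77) | bus: BusRd
[3] P0: store L1 := 22 | P0:M(22), P1:I, P2:I, P3:I | bus: BusRdX
[4] P3: store L0 := 18 | P0:I, P1:I, P2:I, P3:M(18) | bus: BusRdX
[5] P2: store L1 := 36 | P0:I, P1:I, P2:M(36), P3:I | bus: BusRdX,Flush
[6] P3: load  L1 | P0:I, P1:I, P2:O(36), P3:S(36) | bus: BusRd
[7] P2: load  L0 | P0:I, P1:I, P2:S(18), P3:O(18) | bus: BusRd
[8] P1: load  L5 | P0:I, P1:E(0), P2:I, P3:I | bus: BusRd
[9] P2: store L2 := 52 | P0:I, P1:I, P2:M(52), P3:I | bus: BusRdX
[10] P0: store L2 := 27 | P0:M(27), P1:I, P2:I, P3:I | bus: BusRdX,Flush
[11] P1: store L3 := 88 | P0:I, P1:M(88), P2:I, P3:I | bus: BusRdX

bus = BusRd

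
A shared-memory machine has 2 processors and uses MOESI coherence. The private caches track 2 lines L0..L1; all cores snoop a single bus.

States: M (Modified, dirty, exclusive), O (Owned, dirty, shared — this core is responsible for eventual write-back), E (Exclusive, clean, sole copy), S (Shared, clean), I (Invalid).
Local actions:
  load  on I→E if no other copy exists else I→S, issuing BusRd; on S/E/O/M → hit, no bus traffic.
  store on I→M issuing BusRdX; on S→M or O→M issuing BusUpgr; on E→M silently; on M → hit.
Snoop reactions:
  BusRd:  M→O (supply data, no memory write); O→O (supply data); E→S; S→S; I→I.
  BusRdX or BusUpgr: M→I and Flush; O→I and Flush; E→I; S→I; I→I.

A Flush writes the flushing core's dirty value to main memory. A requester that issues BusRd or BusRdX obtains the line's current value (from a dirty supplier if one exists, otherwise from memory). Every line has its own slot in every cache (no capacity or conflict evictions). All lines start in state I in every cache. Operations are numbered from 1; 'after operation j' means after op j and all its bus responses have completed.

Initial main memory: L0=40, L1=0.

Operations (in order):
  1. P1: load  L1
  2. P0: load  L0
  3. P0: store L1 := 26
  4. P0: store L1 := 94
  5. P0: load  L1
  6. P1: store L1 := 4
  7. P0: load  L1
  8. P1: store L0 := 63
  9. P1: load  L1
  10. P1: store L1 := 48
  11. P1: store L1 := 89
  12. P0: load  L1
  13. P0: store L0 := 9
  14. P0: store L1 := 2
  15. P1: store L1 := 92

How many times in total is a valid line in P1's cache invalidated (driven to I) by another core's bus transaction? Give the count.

invalidations = 3

step 1: P1: load  L1  ⟶  IE  (L1)  txn=BusRd  M[L1]=0
step 2: P0: load  L0  ⟶  EI  (L0)  txn=BusRd  M[L0]=40
step 3: P0: store L1 := 26  ⟶  MI  (L1)  txn=BusRdX  M[L1]=0
step 4: P0: store L1 := 94  ⟶  MI  (L1)  txn=∅  M[L1]=0
step 5: P0: load  L1  ⟶  MI  (L1)  txn=∅  M[L1]=0
step 6: P1: store L1 := 4  ⟶  IM  (L1)  txn=BusRdX+Flush  M[L1]=94
step 7: P0: load  L1  ⟶  SO  (L1)  txn=BusRd  M[L1]=94
step 8: P1: store L0 := 63  ⟶  IM  (L0)  txn=BusRdX  M[L0]=40
step 9: P1: load  L1  ⟶  SO  (L1)  txn=∅  M[L1]=94
step 10: P1: store L1 := 48  ⟶  IM  (L1)  txn=BusUpgr  M[L1]=94
step 11: P1: store L1 := 89  ⟶  IM  (L1)  txn=∅  M[L1]=94
step 12: P0: load  L1  ⟶  SO  (L1)  txn=BusRd  M[L1]=94
step 13: P0: store L0 := 9  ⟶  MI  (L0)  txn=BusRdX+Flush  M[L0]=63
step 14: P0: store L1 := 2  ⟶  MI  (L1)  txn=BusUpgr+Flush  M[L1]=89
step 15: P1: store L1 := 92  ⟶  IM  (L1)  txn=BusRdX+Flush  M[L1]=2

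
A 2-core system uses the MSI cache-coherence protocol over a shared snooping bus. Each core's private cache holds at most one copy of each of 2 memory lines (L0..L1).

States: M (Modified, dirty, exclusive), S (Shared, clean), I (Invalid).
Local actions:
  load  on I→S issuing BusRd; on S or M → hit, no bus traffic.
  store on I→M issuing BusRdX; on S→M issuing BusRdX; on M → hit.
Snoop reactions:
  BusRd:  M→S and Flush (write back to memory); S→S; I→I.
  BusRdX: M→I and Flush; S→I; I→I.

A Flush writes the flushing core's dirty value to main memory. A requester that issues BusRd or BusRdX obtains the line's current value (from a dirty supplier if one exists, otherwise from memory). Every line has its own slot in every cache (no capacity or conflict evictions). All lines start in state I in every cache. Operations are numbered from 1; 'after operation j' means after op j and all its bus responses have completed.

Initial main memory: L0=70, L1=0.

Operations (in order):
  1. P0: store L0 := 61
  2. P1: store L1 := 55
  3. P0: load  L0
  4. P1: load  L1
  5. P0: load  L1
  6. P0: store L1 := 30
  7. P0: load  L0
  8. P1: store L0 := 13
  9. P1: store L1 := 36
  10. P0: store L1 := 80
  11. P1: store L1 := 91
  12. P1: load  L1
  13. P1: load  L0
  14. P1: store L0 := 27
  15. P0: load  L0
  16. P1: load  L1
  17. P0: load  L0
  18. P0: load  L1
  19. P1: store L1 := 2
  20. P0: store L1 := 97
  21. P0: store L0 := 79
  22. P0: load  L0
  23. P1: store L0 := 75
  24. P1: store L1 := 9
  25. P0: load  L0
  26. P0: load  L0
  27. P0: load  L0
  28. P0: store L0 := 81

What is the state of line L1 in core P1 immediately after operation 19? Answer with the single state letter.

[1] P0: store L0 := 61 | P0:M(61), P1:I | bus: BusRdX
[2] P1: store L1 := 55 | P0:I, P1:M(55) | bus: BusRdX
[3] P0: load  L0 | P0:M(61), P1:I | bus: none
[4] P1: load  L1 | P0:I, P1:M(55) | bus: none
[5] P0: load  L1 | P0:S(55), P1:S(55) | bus: BusRd,Flush
[6] P0: store L1 := 30 | P0:M(30), P1:I | bus: BusRdX
[7] P0: load  L0 | P0:M(61), P1:I | bus: none
[8] P1: store L0 := 13 | P0:I, P1:M(13) | bus: BusRdX,Flush
[9] P1: store L1 := 36 | P0:I, P1:M(36) | bus: BusRdX,Flush
[10] P0: store L1 := 80 | P0:M(80), P1:I | bus: BusRdX,Flush
[11] P1: store L1 := 91 | P0:I, P1:M(91) | bus: BusRdX,Flush
[12] P1: load  L1 | P0:I, P1:M(91) | bus: none
[13] P1: load  L0 | P0:I, P1:M(13) | bus: none
[14] P1: store L0 := 27 | P0:I, P1:M(27) | bus: none
[15] P0: load  L0 | P0:S(27), P1:S(27) | bus: BusRd,Flush
[16] P1: load  L1 | P0:I, P1:M(91) | bus: none
[17] P0: load  L0 | P0:S(27), P1:S(27) | bus: none
[18] P0: load  L1 | P0:S(91), P1:S(91) | bus: BusRd,Flush
[19] P1: store L1 := 2 | P0:I, P1:M(2) | bus: BusRdX
[20] P0: store L1 := 97 | P0:M(97), P1:I | bus: BusRdX,Flush
[21] P0: store L0 := 79 | P0:M(79), P1:I | bus: BusRdX
[22] P0: load  L0 | P0:M(79), P1:I | bus: none
[23] P1: store L0 := 75 | P0:I, P1:M(75) | bus: BusRdX,Flush
[24] P1: store L1 := 9 | P0:I, P1:M(9) | bus: BusRdX,Flush
[25] P0: load  L0 | P0:S(75), P1:S(75) | bus: BusRd,Flush
[26] P0: load  L0 | P0:S(75), P1:S(75) | bus: none
[27] P0: load  L0 | P0:S(75), P1:S(75) | bus: none
[28] P0: store L0 := 81 | P0:M(81), P1:I | bus: BusRdX

state = M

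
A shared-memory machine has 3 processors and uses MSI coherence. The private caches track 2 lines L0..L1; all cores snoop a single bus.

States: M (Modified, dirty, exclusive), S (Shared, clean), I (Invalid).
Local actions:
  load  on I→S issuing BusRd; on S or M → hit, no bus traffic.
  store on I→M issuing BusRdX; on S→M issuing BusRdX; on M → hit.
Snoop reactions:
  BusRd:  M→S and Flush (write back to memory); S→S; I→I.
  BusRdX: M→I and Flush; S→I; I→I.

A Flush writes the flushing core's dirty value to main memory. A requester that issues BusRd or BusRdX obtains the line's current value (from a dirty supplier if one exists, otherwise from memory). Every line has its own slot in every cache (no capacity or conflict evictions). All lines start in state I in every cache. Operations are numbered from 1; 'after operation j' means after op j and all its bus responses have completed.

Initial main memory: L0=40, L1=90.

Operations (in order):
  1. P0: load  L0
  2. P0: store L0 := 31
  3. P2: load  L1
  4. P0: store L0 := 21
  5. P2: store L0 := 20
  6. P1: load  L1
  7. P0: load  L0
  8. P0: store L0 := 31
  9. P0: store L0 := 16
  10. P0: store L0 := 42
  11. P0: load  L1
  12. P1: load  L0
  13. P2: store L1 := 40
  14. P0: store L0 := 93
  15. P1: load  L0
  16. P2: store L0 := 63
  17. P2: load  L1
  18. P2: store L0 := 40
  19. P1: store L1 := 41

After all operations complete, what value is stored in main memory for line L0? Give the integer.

step 1: P0: load  L0  ⟶  SII  (L0)  txn=BusRd  M[L0]=40
step 2: P0: store L0 := 31  ⟶  MII  (L0)  txn=BusRdX  M[L0]=40
step 3: P2: load  L1  ⟶  IIS  (L1)  txn=BusRd  M[L1]=90
step 4: P0: store L0 := 21  ⟶  MII  (L0)  txn=∅  M[L0]=40
step 5: P2: store L0 := 20  ⟶  IIM  (L0)  txn=BusRdX+Flush  M[L0]=21
step 6: P1: load  L1  ⟶  ISS  (L1)  txn=BusRd  M[L1]=90
step 7: P0: load  L0  ⟶  SIS  (L0)  txn=BusRd+Flush  M[L0]=20
step 8: P0: store L0 := 31  ⟶  MII  (L0)  txn=BusRdX  M[L0]=20
step 9: P0: store L0 := 16  ⟶  MII  (L0)  txn=∅  M[L0]=20
step 10: P0: store L0 := 42  ⟶  MII  (L0)  txn=∅  M[L0]=20
step 11: P0: load  L1  ⟶  SSS  (L1)  txn=BusRd  M[L1]=90
step 12: P1: load  L0  ⟶  SSI  (L0)  txn=BusRd+Flush  M[L0]=42
step 13: P2: store L1 := 40  ⟶  IIM  (L1)  txn=BusRdX  M[L1]=90
step 14: P0: store L0 := 93  ⟶  MII  (L0)  txn=BusRdX  M[L0]=42
step 15: P1: load  L0  ⟶  SSI  (L0)  txn=BusRd+Flush  M[L0]=93
step 16: P2: store L0 := 63  ⟶  IIM  (L0)  txn=BusRdX  M[L0]=93
step 17: P2: load  L1  ⟶  IIM  (L1)  txn=∅  M[L1]=90
step 18: P2: store L0 := 40  ⟶  IIM  (L0)  txn=∅  M[L0]=93
step 19: P1: store L1 := 41  ⟶  IMI  (L1)  txn=BusRdX+Flush  M[L1]=40

memory[L0] = 93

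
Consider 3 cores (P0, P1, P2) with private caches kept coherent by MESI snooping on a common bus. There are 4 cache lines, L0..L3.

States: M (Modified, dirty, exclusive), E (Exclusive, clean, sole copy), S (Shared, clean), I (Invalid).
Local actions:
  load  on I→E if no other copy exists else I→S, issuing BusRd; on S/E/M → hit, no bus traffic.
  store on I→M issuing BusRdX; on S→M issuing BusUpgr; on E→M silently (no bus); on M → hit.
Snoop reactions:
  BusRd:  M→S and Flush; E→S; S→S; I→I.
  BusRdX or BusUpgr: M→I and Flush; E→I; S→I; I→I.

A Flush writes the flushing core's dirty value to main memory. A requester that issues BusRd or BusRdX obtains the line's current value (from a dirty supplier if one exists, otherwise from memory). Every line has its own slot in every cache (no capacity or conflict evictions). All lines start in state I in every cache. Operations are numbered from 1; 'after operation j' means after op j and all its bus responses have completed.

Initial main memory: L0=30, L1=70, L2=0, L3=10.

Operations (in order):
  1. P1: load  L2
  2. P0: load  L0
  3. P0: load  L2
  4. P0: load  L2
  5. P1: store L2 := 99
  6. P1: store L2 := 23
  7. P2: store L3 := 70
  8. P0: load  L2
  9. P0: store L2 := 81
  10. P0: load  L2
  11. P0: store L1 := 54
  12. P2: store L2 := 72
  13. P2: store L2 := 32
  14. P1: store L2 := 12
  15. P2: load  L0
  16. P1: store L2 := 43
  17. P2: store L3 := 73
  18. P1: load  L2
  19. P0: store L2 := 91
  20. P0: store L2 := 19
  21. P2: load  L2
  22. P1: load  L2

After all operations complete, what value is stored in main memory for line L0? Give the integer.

memory[L0] = 30

  op1 P1: load  L2 → I/E/I on L2; bus BusRd; mem=0
  op2 P0: load  L0 → E/I/I on L0; bus BusRd; mem=30
  op3 P0: load  L2 → S/S/I on L2; bus BusRd; mem=0
  op4 P0: load  L2 → S/S/I on L2; bus (none); mem=0
  op5 P1: store L2 := 99 → I/M/I on L2; bus BusUpgr; mem=0
  op6 P1: store L2 := 23 → I/M/I on L2; bus (none); mem=0
  op7 P2: store L3 := 70 → I/I/M on L3; bus BusRdX; mem=10
  op8 P0: load  L2 → S/S/I on L2; bus BusRd Flush; mem=23
  op9 P0: store L2 := 81 → M/I/I on L2; bus BusUpgr; mem=23
  op10 P0: load  L2 → M/I/I on L2; bus (none); mem=23
  op11 P0: store L1 := 54 → M/I/I on L1; bus BusRdX; mem=70
  op12 P2: store L2 := 72 → I/I/M on L2; bus BusRdX Flush; mem=81
  op13 P2: store L2 := 32 → I/I/M on L2; bus (none); mem=81
  op14 P1: store L2 := 12 → I/M/I on L2; bus BusRdX Flush; mem=32
  op15 P2: load  L0 → S/I/S on L0; bus BusRd; mem=30
  op16 P1: store L2 := 43 → I/M/I on L2; bus (none); mem=32
  op17 P2: store L3 := 73 → I/I/M on L3; bus (none); mem=10
  op18 P1: load  L2 → I/M/I on L2; bus (none); mem=32
  op19 P0: store L2 := 91 → M/I/I on L2; bus BusRdX Flush; mem=43
  op20 P0: store L2 := 19 → M/I/I on L2; bus (none); mem=43
  op21 P2: load  L2 → S/I/S on L2; bus BusRd Flush; mem=19
  op22 P1: load  L2 → S/S/S on L2; bus BusRd; mem=19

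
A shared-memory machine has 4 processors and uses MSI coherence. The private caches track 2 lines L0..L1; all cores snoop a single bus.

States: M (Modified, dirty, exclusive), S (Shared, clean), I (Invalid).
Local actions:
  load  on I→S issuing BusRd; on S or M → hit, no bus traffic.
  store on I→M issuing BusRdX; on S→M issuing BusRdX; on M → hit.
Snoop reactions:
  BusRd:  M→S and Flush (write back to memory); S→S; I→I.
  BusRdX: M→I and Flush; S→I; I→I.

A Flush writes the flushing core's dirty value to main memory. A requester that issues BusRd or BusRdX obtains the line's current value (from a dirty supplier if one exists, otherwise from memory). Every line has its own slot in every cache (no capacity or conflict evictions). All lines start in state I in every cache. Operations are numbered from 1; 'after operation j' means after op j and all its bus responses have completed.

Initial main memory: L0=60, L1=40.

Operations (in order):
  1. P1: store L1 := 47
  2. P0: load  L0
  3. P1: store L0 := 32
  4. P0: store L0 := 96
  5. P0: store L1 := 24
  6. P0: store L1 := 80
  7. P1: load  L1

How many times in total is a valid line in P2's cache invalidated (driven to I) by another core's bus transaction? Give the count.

invalidations = 0

  op1 P1: store L1 := 47 → I/M/I/I on L1; bus BusRdX; mem=40
  op2 P0: load  L0 → S/I/I/I on L0; bus BusRd; mem=60
  op3 P1: store L0 := 32 → I/M/I/I on L0; bus BusRdX; mem=60
  op4 P0: store L0 := 96 → M/I/I/I on L0; bus BusRdX Flush; mem=32
  op5 P0: store L1 := 24 → M/I/I/I on L1; bus BusRdX Flush; mem=47
  op6 P0: store L1 := 80 → M/I/I/I on L1; bus (none); mem=47
  op7 P1: load  L1 → S/S/I/I on L1; bus BusRd Flush; mem=80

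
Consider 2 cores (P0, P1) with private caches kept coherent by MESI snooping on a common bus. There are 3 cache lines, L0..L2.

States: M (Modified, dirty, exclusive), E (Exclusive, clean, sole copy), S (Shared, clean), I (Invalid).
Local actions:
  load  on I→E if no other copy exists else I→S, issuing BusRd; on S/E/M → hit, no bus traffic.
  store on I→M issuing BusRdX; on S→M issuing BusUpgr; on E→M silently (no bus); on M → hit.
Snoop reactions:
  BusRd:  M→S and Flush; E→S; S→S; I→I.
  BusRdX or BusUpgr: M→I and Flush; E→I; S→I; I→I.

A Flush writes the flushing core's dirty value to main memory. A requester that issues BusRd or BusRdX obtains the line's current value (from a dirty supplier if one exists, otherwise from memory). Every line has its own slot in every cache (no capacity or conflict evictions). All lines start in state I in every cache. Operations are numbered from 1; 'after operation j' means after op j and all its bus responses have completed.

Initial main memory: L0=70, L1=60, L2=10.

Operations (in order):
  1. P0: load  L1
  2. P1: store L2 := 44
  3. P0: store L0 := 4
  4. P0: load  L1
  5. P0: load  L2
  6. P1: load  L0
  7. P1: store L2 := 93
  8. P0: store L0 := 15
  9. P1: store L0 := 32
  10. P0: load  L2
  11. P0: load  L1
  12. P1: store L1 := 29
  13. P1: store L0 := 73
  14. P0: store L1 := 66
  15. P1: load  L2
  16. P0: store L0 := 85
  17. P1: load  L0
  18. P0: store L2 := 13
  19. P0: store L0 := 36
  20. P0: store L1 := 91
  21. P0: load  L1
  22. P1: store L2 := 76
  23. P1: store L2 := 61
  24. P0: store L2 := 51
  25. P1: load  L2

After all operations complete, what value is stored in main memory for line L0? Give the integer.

memory[L0] = 85

  op1 P0: load  L1 → E/I on L1; bus BusRd; mem=60
  op2 P1: store L2 := 44 → I/M on L2; bus BusRdX; mem=10
  op3 P0: store L0 := 4 → M/I on L0; bus BusRdX; mem=70
  op4 P0: load  L1 → E/I on L1; bus (none); mem=60
  op5 P0: load  L2 → S/S on L2; bus BusRd Flush; mem=44
  op6 P1: load  L0 → S/S on L0; bus BusRd Flush; mem=4
  op7 P1: store L2 := 93 → I/M on L2; bus BusUpgr; mem=44
  op8 P0: store L0 := 15 → M/I on L0; bus BusUpgr; mem=4
  op9 P1: store L0 := 32 → I/M on L0; bus BusRdX Flush; mem=15
  op10 P0: load  L2 → S/S on L2; bus BusRd Flush; mem=93
  op11 P0: load  L1 → E/I on L1; bus (none); mem=60
  op12 P1: store L1 := 29 → I/M on L1; bus BusRdX; mem=60
  op13 P1: store L0 := 73 → I/M on L0; bus (none); mem=15
  op14 P0: store L1 := 66 → M/I on L1; bus BusRdX Flush; mem=29
  op15 P1: load  L2 → S/S on L2; bus (none); mem=93
  op16 P0: store L0 := 85 → M/I on L0; bus BusRdX Flush; mem=73
  op17 P1: load  L0 → S/S on L0; bus BusRd Flush; mem=85
  op18 P0: store L2 := 13 → M/I on L2; bus BusUpgr; mem=93
  op19 P0: store L0 := 36 → M/I on L0; bus BusUpgr; mem=85
  op20 P0: store L1 := 91 → M/I on L1; bus (none); mem=29
  op21 P0: load  L1 → M/I on L1; bus (none); mem=29
  op22 P1: store L2 := 76 → I/M on L2; bus BusRdX Flush; mem=13
  op23 P1: store L2 := 61 → I/M on L2; bus (none); mem=13
  op24 P0: store L2 := 51 → M/I on L2; bus BusRdX Flush; mem=61
  op25 P1: load  L2 → S/S on L2; bus BusRd Flush; mem=51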